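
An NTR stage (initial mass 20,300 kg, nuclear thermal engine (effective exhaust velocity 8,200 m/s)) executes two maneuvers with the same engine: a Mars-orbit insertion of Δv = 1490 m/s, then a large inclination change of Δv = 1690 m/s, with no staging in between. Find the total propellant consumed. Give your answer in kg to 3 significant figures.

total propellant consumed ≈ 6530 kg

After the first burn: m = 20300 × exp(−1490/8200.0) = 20300 × 0.83385 = 16,927.2 kg.
After the second burn: m = 16,927.2 × exp(−1690/8200.0) = 16,927.2 × 0.81375 = 13,774.5 kg.
Total propellant = m₀ − m_final = 20300 − 13,774.5 = 6,525.5 kg.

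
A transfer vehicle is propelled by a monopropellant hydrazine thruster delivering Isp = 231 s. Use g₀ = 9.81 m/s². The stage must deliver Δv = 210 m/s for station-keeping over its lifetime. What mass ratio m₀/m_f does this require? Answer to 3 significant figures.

v_e = Isp · g₀ = 231 × 9.81 = 2266.1 m/s.
Using Δv = v_e ln(m₀/m_f): m₀/m_f = exp(Δv / v_e) = exp(210 / 2266.1) = exp(0.0927) = 1.0971.

mass ratio ≈ 1.10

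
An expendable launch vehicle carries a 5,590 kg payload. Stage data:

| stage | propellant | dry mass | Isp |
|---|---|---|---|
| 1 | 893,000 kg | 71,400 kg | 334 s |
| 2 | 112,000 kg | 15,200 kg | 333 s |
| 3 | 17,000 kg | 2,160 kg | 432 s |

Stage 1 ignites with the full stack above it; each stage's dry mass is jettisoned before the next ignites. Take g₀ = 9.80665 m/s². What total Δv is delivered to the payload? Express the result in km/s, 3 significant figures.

Δv ≈ 14.6 km/s

Ignition mass of stage 1 = 893,000+71,400 + 112,000+15,200 + 17,000+2,160 + 5,590 = 1,116,350 kg.
Stage 1: m₀ = 1,116,350 kg, m_f = 1,116,350 − 893,000 = 223,350 kg; Δv = 334×9.80665×ln(4.998) = 3275.4×1.6091 ≈ 5270 m/s.
Stage 2: m₀ = 151,950 kg, m_f = 151,950 − 112,000 = 39,950 kg; Δv = 333×9.80665×ln(3.804) = 3265.6×1.3359 ≈ 4363 m/s.
Stage 3: m₀ = 24,750 kg, m_f = 24,750 − 17,000 = 7,750 kg; Δv = 432×9.80665×ln(3.194) = 4236.5×1.1611 ≈ 4919 m/s.
Total Δv = 5270 + 4363 + 4919 = 14552 m/s.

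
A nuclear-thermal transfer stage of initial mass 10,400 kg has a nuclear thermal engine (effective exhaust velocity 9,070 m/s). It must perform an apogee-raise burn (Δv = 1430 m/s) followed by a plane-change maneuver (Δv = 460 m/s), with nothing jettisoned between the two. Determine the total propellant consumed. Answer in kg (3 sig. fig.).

total propellant consumed ≈ 1960 kg

After the first burn: m = 10400 × exp(−1430/9070.0) = 10400 × 0.85414 = 8,883.06 kg.
After the second burn: m = 8,883.06 × exp(−460/9070.0) = 8,883.06 × 0.95055 = 8,443.79 kg.
Total propellant = m₀ − m_final = 10400 − 8,443.79 = 1,956.21 kg.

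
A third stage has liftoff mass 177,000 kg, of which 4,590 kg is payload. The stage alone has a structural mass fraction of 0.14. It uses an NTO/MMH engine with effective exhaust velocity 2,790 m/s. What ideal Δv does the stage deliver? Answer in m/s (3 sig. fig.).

Stage wet mass = m₀ − payload = 177,000 − 4,590 = 172,410 kg.
Stage dry mass = ε × stage wet mass = 0.14 × 172,410 = 24,137.4 kg.
Burnout mass m_f = stage dry + payload = 24,137.4 + 4,590 = 28,727.4 kg.
Δv = v_e · ln(177,000/28,727.4) = 2790.0 × ln(6.161) = 2790.0 × 1.8183 ≈ 5073 m/s.

Δv ≈ 5070 m/s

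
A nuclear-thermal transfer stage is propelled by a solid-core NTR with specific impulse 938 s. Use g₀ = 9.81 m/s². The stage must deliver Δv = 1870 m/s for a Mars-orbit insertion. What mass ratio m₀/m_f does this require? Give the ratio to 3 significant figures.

v_e = Isp · g₀ = 938 × 9.81 = 9201.8 m/s.
By the Tsiolkovsky rocket equation, m₀/m_f = exp(Δv / v_e) = exp(1870 / 9201.8) = exp(0.2032) = 1.2253.

mass ratio ≈ 1.23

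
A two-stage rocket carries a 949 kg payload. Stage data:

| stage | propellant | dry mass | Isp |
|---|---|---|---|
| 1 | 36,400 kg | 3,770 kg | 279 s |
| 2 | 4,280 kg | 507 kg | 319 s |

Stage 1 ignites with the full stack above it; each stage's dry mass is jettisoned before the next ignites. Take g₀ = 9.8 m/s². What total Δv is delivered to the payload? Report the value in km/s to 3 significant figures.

Δv ≈ 8.59 km/s

Ignition mass of stage 1 = 36,400+3,770 + 4,280+507 + 949 = 45,906 kg.
Stage 1: m₀ = 45,906 kg, m_f = 45,906 − 36,400 = 9,506 kg; Δv = 279×9.8×ln(4.829) = 2734.2×1.5747 ≈ 4305 m/s.
Stage 2: m₀ = 5,736 kg, m_f = 5,736 − 4,280 = 1,456 kg; Δv = 319×9.8×ln(3.94) = 3126.2×1.3711 ≈ 4286 m/s.
Total Δv = 4305 + 4286 = 8591 m/s.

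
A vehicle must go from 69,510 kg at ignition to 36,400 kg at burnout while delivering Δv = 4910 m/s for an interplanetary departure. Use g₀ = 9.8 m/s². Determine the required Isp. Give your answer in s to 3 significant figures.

Isp ≈ 774 s

ln(m₀/m_f) = ln(69510/36400) = ln(1.91) = 0.6469.
v_e = Δv / ln(m₀/m_f) = 4910 / 0.6469 = 7590.0 m/s.
Isp = v_e / g₀ = 7590.0 / 9.8 = 774.5 s.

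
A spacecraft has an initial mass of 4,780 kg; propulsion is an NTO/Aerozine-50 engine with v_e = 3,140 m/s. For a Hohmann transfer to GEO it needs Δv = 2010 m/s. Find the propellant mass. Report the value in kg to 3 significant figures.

propellant mass ≈ 2260 kg

m₀/m_f = exp(Δv / v_e) = exp(2010 / 3140.0) = exp(0.6401) = 1.8967.
m_f = 4,780 / 1.8967 = 2,520.17 kg, so propellant = m₀ − m_f = 4,780 − 2,520.17 = 2,259.83 kg.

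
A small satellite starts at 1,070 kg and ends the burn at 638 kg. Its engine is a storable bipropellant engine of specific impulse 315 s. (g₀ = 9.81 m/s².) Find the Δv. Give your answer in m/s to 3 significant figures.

v_e = Isp · g₀ = 315 × 9.81 = 3090.2 m/s.
By the Tsiolkovsky rocket equation, Δv = v_e · ln(m₀/m_f) = 3090.2 × ln(1.677) = 3090.2 × 0.5171 ≈ 1597.8 m/s.

Δv ≈ 1600 m/s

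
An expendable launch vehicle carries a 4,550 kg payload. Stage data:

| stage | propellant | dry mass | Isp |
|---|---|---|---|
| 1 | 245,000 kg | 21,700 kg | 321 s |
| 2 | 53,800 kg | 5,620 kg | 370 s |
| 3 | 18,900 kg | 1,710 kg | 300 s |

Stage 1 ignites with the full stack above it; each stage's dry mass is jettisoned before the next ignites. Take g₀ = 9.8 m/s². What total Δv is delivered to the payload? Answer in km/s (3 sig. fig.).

Δv ≈ 11.5 km/s

Ignition mass of stage 1 = 245,000+21,700 + 53,800+5,620 + 18,900+1,710 + 4,550 = 351,280 kg.
Stage 1: m₀ = 351,280 kg, m_f = 351,280 − 245,000 = 106,280 kg; Δv = 321×9.8×ln(3.305) = 3145.8×1.1955 ≈ 3761 m/s.
Stage 2: m₀ = 84,580 kg, m_f = 84,580 − 53,800 = 30,780 kg; Δv = 370×9.8×ln(2.748) = 3626.0×1.0108 ≈ 3665 m/s.
Stage 3: m₀ = 25,160 kg, m_f = 25,160 − 18,900 = 6,260 kg; Δv = 300×9.8×ln(4.019) = 2940.0×1.3911 ≈ 4090 m/s.
Total Δv = 3761 + 3665 + 4090 = 11516 m/s.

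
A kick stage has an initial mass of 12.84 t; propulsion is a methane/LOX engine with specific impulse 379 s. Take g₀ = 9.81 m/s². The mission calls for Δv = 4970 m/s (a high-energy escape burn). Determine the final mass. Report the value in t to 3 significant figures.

v_e = Isp · g₀ = 379 × 9.81 = 3718.0 m/s.
From the ideal rocket equation, m₀/m_f = exp(Δv / v_e) = exp(4970 / 3718.0) = exp(1.3367) = 3.8066.
m_f = m₀ / 3.8066 = 12.84 / 3.8066 = 3.37309 t.

final mass ≈ 3.37 t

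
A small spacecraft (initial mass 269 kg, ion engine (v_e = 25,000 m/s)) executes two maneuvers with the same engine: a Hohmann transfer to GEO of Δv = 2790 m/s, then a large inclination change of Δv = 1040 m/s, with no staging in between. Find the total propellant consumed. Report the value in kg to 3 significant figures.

After the first burn: m = 269 × exp(−2790/25000.0) = 269 × 0.89440 = 240.594 kg.
After the second burn: m = 240.594 × exp(−1040/25000.0) = 240.594 × 0.95925 = 230.79 kg.
Total propellant = m₀ − m_final = 269 − 230.79 = 38.21 kg.

total propellant consumed ≈ 38.2 kg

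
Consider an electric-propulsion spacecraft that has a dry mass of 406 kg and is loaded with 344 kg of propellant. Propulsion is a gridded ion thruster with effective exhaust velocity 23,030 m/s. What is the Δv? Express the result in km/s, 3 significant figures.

Δv ≈ 14.1 km/s

m₀ = m_dry + m_prop = 406 + 344 = 750 kg.
By the Tsiolkovsky rocket equation, Δv = v_e · ln(m₀/m_f) = 23030.0 × ln(1.847) = 23030.0 × 0.6137 ≈ 14134.0 m/s.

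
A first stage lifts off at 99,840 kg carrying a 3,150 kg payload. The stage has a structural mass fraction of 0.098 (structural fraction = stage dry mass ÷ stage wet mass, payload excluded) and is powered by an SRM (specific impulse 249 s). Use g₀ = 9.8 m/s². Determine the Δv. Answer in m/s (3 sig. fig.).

Δv ≈ 5050 m/s

Stage wet mass = m₀ − payload = 99,840 − 3,150 = 96,690 kg.
Stage dry mass = ε × stage wet mass = 0.098 × 96,690 = 9,475.62 kg.
Burnout mass m_f = stage dry + payload = 9,475.62 + 3,150 = 12,625.62 kg.
v_e = Isp · g₀ = 249 × 9.8 = 2440.2 m/s.
From the ideal rocket equation, Δv = v_e · ln(99,840/12,625.62) = 2440.2 × ln(7.908) = 2440.2 × 2.0678 ≈ 5046 m/s.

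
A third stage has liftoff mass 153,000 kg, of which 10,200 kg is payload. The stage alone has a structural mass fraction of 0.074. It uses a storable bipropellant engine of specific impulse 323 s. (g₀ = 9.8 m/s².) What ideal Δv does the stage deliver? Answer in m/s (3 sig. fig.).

Stage wet mass = m₀ − payload = 153,000 − 10,200 = 142,800 kg.
Stage dry mass = ε × stage wet mass = 0.074 × 142,800 = 10,567.2 kg.
Burnout mass m_f = stage dry + payload = 10,567.2 + 10,200 = 20,767.2 kg.
v_e = Isp · g₀ = 323 × 9.8 = 3165.4 m/s.
Δv = v_e · ln(153,000/20,767.2) = 3165.4 × ln(7.367) = 3165.4 × 1.9971 ≈ 6322 m/s.

Δv ≈ 6320 m/s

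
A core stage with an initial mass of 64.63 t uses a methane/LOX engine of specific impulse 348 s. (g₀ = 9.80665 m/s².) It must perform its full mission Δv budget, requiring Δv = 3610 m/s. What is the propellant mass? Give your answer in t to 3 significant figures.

v_e = Isp · g₀ = 348 × 9.80665 = 3412.7 m/s.
Using Δv = v_e ln(m₀/m_f): m₀/m_f = exp(Δv / v_e) = exp(3610 / 3412.7) = exp(1.0578) = 2.8801.
m_f = 64.63 / 2.8801 = 22.4402 t, so propellant = m₀ − m_f = 64.63 − 22.4402 = 42.1898 t.

propellant mass ≈ 42.2 t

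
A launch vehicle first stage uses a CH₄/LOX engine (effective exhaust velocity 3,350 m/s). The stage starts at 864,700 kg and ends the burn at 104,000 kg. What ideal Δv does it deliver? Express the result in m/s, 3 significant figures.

Δv = v_e · ln(m₀/m_f) = 3350.0 × ln(8.314) = 3350.0 × 2.1180 ≈ 7095.3 m/s.

Δv ≈ 7100 m/s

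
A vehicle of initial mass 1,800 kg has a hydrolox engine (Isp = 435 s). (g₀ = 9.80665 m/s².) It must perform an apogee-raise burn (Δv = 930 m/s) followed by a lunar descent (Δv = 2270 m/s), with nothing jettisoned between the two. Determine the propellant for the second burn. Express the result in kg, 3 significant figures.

v_e = Isp · g₀ = 435 × 9.80665 = 4265.9 m/s.
After the first burn: m = 1800 × exp(−930/4265.9) = 1800 × 0.80412 = 1,447.42 kg.
After the second burn: m = 1,447.42 × exp(−2270/4265.9) = 1,447.42 × 0.58735 = 850.142 kg.
Second-burn propellant = 1,447.42 − 850.142 = 597.278 kg.

propellant for the second burn ≈ 597 kg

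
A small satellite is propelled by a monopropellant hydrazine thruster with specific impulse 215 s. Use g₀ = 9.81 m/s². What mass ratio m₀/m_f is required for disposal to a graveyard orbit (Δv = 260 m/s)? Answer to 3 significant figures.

mass ratio ≈ 1.13

v_e = Isp · g₀ = 215 × 9.81 = 2109.2 m/s.
m₀/m_f = exp(Δv / v_e) = exp(260 / 2109.2) = exp(0.1233) = 1.1312.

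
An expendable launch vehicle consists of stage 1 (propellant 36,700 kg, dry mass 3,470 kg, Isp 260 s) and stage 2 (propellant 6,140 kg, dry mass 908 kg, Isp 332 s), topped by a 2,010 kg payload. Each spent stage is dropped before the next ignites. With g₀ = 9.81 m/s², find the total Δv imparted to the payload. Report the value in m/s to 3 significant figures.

Δv ≈ 7180 m/s

Ignition mass of stage 1 = 36,700+3,470 + 6,140+908 + 2,010 = 49,228 kg.
Stage 1: m₀ = 49,228 kg, m_f = 49,228 − 36,700 = 12,528 kg; Δv = 260×9.81×ln(3.929) = 2550.6×1.3685 ≈ 3490 m/s.
Stage 2: m₀ = 9,058 kg, m_f = 9,058 − 6,140 = 2,918 kg; Δv = 332×9.81×ln(3.104) = 3256.9×1.1327 ≈ 3689 m/s.
Total Δv = 3490 + 3689 = 7179 m/s.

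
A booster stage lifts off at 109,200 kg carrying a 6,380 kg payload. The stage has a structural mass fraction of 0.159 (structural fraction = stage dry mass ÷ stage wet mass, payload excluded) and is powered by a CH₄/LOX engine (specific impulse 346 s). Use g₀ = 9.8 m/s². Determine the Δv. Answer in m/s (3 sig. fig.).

Δv ≈ 5320 m/s

Stage wet mass = m₀ − payload = 109,200 − 6,380 = 102,820 kg.
Stage dry mass = ε × stage wet mass = 0.159 × 102,820 = 16,348.4 kg.
Burnout mass m_f = stage dry + payload = 16,348.4 + 6,380 = 22,728.4 kg.
v_e = Isp · g₀ = 346 × 9.8 = 3390.8 m/s.
Using Δv = v_e ln(m₀/m_f): Δv = v_e · ln(109,200/22,728.4) = 3390.8 × ln(4.805) = 3390.8 × 1.5696 ≈ 5322 m/s.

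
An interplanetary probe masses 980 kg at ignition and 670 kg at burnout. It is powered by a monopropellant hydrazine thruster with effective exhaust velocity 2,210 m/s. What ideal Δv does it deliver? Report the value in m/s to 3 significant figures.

Rocket equation: Δv = v_e · ln(m₀/m_f) = 2210.0 × ln(1.463) = 2210.0 × 0.3803 ≈ 840.4 m/s.

Δv ≈ 840 m/s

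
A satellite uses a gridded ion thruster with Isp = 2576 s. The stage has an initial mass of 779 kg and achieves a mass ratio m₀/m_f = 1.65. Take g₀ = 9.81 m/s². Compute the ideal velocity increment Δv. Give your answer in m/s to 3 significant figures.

Δv ≈ 12700 m/s

v_e = Isp · g₀ = 2576 × 9.81 = 25270.6 m/s.
By the Tsiolkovsky rocket equation, Δv = v_e · ln(1.65) = 25270.6 × 0.5008 ≈ 12654.9 m/s.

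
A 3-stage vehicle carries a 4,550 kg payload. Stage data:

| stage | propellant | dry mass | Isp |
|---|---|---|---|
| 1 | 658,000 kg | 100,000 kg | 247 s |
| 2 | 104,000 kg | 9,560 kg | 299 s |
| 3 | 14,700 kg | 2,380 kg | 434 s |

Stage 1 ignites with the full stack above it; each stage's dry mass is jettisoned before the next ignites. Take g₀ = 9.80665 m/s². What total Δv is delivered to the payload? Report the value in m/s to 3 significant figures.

Ignition mass of stage 1 = 658,000+100,000 + 104,000+9,560 + 14,700+2,380 + 4,550 = 893,190 kg.
Stage 1: m₀ = 893,190 kg, m_f = 893,190 − 658,000 = 235,190 kg; Δv = 247×9.80665×ln(3.798) = 2422.2×1.3344 ≈ 3232 m/s.
Stage 2: m₀ = 135,190 kg, m_f = 135,190 − 104,000 = 31,190 kg; Δv = 299×9.80665×ln(4.334) = 2932.2×1.4666 ≈ 4300 m/s.
Stage 3: m₀ = 21,630 kg, m_f = 21,630 − 14,700 = 6,930 kg; Δv = 434×9.80665×ln(3.121) = 4256.1×1.1382 ≈ 4844 m/s.
Total Δv = 3232 + 4300 + 4844 = 12376 m/s.

Δv ≈ 12400 m/s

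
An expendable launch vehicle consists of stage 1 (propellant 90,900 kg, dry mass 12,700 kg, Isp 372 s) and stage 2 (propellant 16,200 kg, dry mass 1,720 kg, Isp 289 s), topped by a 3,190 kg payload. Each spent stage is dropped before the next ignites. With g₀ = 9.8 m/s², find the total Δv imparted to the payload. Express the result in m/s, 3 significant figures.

Ignition mass of stage 1 = 90,900+12,700 + 16,200+1,720 + 3,190 = 124,710 kg.
Stage 1: m₀ = 124,710 kg, m_f = 124,710 − 90,900 = 33,810 kg; Δv = 372×9.8×ln(3.689) = 3645.6×1.3052 ≈ 4758 m/s.
Stage 2: m₀ = 21,110 kg, m_f = 21,110 − 16,200 = 4,910 kg; Δv = 289×9.8×ln(4.299) = 2832.2×1.4585 ≈ 4131 m/s.
Total Δv = 4758 + 4131 = 8889 m/s.

Δv ≈ 8890 m/s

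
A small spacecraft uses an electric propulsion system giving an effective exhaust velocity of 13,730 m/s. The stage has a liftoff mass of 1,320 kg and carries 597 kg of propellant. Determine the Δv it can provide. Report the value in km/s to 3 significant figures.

Δv ≈ 8.27 km/s

m_f = m₀ − m_prop = 1,320 − 597 = 723 kg.
From the ideal rocket equation, Δv = v_e · ln(m₀/m_f) = 13730.0 × ln(1.826) = 13730.0 × 0.6020 ≈ 8265.2 m/s.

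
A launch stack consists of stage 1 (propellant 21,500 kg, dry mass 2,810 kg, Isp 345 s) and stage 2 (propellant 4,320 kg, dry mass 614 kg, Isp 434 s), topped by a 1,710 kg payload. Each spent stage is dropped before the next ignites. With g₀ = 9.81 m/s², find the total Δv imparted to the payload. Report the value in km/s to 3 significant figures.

Ignition mass of stage 1 = 21,500+2,810 + 4,320+614 + 1,710 = 30,954 kg.
Stage 1: m₀ = 30,954 kg, m_f = 30,954 − 21,500 = 9,454 kg; Δv = 345×9.81×ln(3.274) = 3384.5×1.1861 ≈ 4014 m/s.
Stage 2: m₀ = 6,644 kg, m_f = 6,644 − 4,320 = 2,324 kg; Δv = 434×9.81×ln(2.859) = 4257.5×1.0504 ≈ 4472 m/s.
Total Δv = 4014 + 4472 = 8486 m/s.

Δv ≈ 8.49 km/s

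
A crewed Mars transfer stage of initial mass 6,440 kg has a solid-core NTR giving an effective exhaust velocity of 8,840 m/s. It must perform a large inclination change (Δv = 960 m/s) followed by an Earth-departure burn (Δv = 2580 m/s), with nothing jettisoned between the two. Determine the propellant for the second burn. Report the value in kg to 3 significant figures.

After the first burn: m = 6440 × exp(−960/8840.0) = 6440 × 0.89709 = 5,777.26 kg.
After the second burn: m = 5,777.26 × exp(−2580/8840.0) = 5,777.26 × 0.74688 = 4,314.92 kg.
Second-burn propellant = 5,777.26 − 4,314.92 = 1,462.34 kg.

propellant for the second burn ≈ 1460 kg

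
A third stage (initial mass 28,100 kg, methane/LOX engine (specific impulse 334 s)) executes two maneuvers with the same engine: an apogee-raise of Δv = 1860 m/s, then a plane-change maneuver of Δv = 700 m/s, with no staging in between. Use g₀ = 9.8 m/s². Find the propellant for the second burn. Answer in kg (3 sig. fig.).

v_e = Isp · g₀ = 334 × 9.8 = 3273.2 m/s.
After the first burn: m = 28100 × exp(−1860/3273.2) = 28100 × 0.56652 = 15,919.2 kg.
After the second burn: m = 15,919.2 × exp(−700/3273.2) = 15,919.2 × 0.80746 = 12,854.1 kg.
Second-burn propellant = 15,919.2 − 12,854.1 = 3,065.1 kg.

propellant for the second burn ≈ 3070 kg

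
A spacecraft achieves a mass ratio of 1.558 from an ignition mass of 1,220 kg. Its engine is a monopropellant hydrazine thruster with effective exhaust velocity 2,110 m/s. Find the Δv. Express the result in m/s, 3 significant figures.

Using Δv = v_e ln(m₀/m_f): Δv = v_e · ln(1.558) = 2110.0 × 0.4434 ≈ 935.6 m/s.

Δv ≈ 936 m/s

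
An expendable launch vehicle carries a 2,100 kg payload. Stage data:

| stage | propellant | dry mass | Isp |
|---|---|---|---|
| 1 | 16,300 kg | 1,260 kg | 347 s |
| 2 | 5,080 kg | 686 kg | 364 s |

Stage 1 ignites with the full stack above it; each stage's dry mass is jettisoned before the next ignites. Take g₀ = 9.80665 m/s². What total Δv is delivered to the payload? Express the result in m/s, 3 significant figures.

Δv ≈ 7190 m/s

Ignition mass of stage 1 = 16,300+1,260 + 5,080+686 + 2,100 = 25,426 kg.
Stage 1: m₀ = 25,426 kg, m_f = 25,426 − 16,300 = 9,126 kg; Δv = 347×9.80665×ln(2.786) = 3402.9×1.0246 ≈ 3487 m/s.
Stage 2: m₀ = 7,866 kg, m_f = 7,866 − 5,080 = 2,786 kg; Δv = 364×9.80665×ln(2.823) = 3569.6×1.0379 ≈ 3705 m/s.
Total Δv = 3487 + 3705 = 7192 m/s.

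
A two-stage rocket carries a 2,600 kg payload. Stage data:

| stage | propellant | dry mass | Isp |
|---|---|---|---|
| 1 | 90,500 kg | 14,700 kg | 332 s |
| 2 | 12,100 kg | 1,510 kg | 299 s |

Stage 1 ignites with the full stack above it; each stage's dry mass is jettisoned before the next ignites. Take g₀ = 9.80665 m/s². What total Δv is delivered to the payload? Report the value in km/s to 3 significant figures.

Ignition mass of stage 1 = 90,500+14,700 + 12,100+1,510 + 2,600 = 121,410 kg.
Stage 1: m₀ = 121,410 kg, m_f = 121,410 − 90,500 = 30,910 kg; Δv = 332×9.80665×ln(3.928) = 3255.8×1.3681 ≈ 4454 m/s.
Stage 2: m₀ = 16,210 kg, m_f = 16,210 − 12,100 = 4,110 kg; Δv = 299×9.80665×ln(3.944) = 2932.2×1.3722 ≈ 4024 m/s.
Total Δv = 4454 + 4024 = 8478 m/s.

Δv ≈ 8.48 km/s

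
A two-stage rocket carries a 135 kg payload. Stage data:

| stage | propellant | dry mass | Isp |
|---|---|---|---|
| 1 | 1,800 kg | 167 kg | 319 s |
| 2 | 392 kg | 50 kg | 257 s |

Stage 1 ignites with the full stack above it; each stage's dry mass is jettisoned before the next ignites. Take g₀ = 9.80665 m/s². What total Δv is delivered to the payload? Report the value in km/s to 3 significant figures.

Δv ≈ 6.71 km/s

Ignition mass of stage 1 = 1,800+167 + 392+50 + 135 = 2,544 kg.
Stage 1: m₀ = 2,544 kg, m_f = 2,544 − 1,800 = 744 kg; Δv = 319×9.80665×ln(3.419) = 3128.3×1.2295 ≈ 3846 m/s.
Stage 2: m₀ = 577 kg, m_f = 577 − 392 = 185 kg; Δv = 257×9.80665×ln(3.119) = 2520.3×1.1375 ≈ 2867 m/s.
Total Δv = 3846 + 2867 = 6713 m/s.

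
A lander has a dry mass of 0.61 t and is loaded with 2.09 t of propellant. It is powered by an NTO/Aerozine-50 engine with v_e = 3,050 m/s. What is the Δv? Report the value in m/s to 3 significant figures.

Δv ≈ 4540 m/s

m₀ = m_dry + m_prop = 0.61 + 2.09 = 2.7 t.
Δv = v_e · ln(m₀/m_f) = 3050.0 × ln(4.426) = 3050.0 × 1.4875 ≈ 4537.0 m/s.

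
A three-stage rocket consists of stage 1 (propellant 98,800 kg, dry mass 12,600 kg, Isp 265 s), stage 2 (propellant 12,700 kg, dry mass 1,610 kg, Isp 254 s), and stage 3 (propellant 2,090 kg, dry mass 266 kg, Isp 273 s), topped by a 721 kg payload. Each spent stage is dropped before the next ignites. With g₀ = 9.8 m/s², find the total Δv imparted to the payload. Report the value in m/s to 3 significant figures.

Ignition mass of stage 1 = 98,800+12,600 + 12,700+1,610 + 2,090+266 + 721 = 128,787 kg.
Stage 1: m₀ = 128,787 kg, m_f = 128,787 − 98,800 = 29,987 kg; Δv = 265×9.8×ln(4.295) = 2597.0×1.4574 ≈ 3785 m/s.
Stage 2: m₀ = 17,387 kg, m_f = 17,387 − 12,700 = 4,687 kg; Δv = 254×9.8×ln(3.71) = 2489.2×1.3109 ≈ 3263 m/s.
Stage 3: m₀ = 3,077 kg, m_f = 3,077 − 2,090 = 987 kg; Δv = 273×9.8×ln(3.118) = 2675.4×1.1370 ≈ 3042 m/s.
Total Δv = 3785 + 3263 + 3042 = 10090 m/s.

Δv ≈ 10100 m/s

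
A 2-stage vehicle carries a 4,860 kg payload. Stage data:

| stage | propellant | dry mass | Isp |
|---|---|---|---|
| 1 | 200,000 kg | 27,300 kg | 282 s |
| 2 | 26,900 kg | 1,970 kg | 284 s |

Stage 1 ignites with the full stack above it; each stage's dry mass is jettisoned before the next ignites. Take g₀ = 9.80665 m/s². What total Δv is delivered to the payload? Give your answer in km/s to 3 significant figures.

Δv ≈ 8.47 km/s

Ignition mass of stage 1 = 200,000+27,300 + 26,900+1,970 + 4,860 = 261,030 kg.
Stage 1: m₀ = 261,030 kg, m_f = 261,030 − 200,000 = 61,030 kg; Δv = 282×9.80665×ln(4.277) = 2765.5×1.4533 ≈ 4019 m/s.
Stage 2: m₀ = 33,730 kg, m_f = 33,730 − 26,900 = 6,830 kg; Δv = 284×9.80665×ln(4.939) = 2785.1×1.5971 ≈ 4448 m/s.
Total Δv = 4019 + 4448 = 8467 m/s.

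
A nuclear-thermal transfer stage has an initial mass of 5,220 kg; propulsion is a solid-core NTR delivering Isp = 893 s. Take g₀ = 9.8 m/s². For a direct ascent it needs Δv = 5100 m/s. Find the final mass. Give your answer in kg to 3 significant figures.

final mass ≈ 2910 kg

v_e = Isp · g₀ = 893 × 9.8 = 8751.4 m/s.
Using Δv = v_e ln(m₀/m_f): m₀/m_f = exp(Δv / v_e) = exp(5100 / 8751.4) = exp(0.5828) = 1.7910.
m_f = m₀ / 1.7910 = 5,220 / 1.7910 = 2,914.57 kg.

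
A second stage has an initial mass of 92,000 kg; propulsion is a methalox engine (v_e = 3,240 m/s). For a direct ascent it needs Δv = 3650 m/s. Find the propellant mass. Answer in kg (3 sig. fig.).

Using Δv = v_e ln(m₀/m_f): m₀/m_f = exp(Δv / v_e) = exp(3650 / 3240.0) = exp(1.1265) = 3.0850.
m_f = 92,000 / 3.0850 = 29,821.7 kg, so propellant = m₀ − m_f = 92,000 − 29,821.7 = 62,178.3 kg.

propellant mass ≈ 62200 kg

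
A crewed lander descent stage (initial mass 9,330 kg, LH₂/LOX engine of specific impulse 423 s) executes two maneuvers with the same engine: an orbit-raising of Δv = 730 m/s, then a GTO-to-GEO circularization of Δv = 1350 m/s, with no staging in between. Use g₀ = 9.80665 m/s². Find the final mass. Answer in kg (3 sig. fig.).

final mass ≈ 5650 kg

v_e = Isp · g₀ = 423 × 9.80665 = 4148.2 m/s.
After the first burn: m = 9330 × exp(−730/4148.2) = 9330 × 0.83864 = 7,824.51 kg.
After the second burn: m = 7,824.51 × exp(−1350/4148.2) = 7,824.51 × 0.72221 = 5,650.94 kg.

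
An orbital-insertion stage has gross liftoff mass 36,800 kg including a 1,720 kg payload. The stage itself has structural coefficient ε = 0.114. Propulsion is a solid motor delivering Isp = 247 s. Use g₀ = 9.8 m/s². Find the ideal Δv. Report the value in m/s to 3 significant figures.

Δv ≈ 4510 m/s

Stage wet mass = m₀ − payload = 36,800 − 1,720 = 35,080 kg.
Stage dry mass = ε × stage wet mass = 0.114 × 35,080 = 3,999.12 kg.
Burnout mass m_f = stage dry + payload = 3,999.12 + 1,720 = 5,719.12 kg.
v_e = Isp · g₀ = 247 × 9.8 = 2420.6 m/s.
Δv = v_e · ln(36,800/5,719.12) = 2420.6 × ln(6.435) = 2420.6 × 1.8617 ≈ 4506 m/s.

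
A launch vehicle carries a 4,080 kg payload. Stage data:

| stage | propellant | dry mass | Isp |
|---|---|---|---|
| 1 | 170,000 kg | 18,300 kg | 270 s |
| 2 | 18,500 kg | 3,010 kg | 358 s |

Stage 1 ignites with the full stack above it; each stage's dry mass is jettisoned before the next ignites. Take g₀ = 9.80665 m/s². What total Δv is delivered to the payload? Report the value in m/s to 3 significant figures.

Ignition mass of stage 1 = 170,000+18,300 + 18,500+3,010 + 4,080 = 213,890 kg.
Stage 1: m₀ = 213,890 kg, m_f = 213,890 − 170,000 = 43,890 kg; Δv = 270×9.80665×ln(4.873) = 2647.8×1.5838 ≈ 4194 m/s.
Stage 2: m₀ = 25,590 kg, m_f = 25,590 − 18,500 = 7,090 kg; Δv = 358×9.80665×ln(3.609) = 3510.8×1.2835 ≈ 4506 m/s.
Total Δv = 4194 + 4506 = 8700 m/s.

Δv ≈ 8700 m/s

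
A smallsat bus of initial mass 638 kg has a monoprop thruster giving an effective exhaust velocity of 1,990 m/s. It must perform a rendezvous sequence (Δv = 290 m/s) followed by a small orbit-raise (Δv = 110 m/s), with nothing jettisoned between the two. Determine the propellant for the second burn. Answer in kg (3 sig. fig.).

After the first burn: m = 638 × exp(−290/1990.0) = 638 × 0.86439 = 551.481 kg.
After the second burn: m = 551.481 × exp(−110/1990.0) = 551.481 × 0.94622 = 521.822 kg.
Second-burn propellant = 551.481 − 521.822 = 29.659 kg.

propellant for the second burn ≈ 29.7 kg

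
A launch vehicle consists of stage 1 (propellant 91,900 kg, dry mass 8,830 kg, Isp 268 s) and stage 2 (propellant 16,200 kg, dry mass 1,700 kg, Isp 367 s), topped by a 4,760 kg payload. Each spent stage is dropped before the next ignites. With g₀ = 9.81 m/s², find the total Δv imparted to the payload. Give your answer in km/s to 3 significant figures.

Ignition mass of stage 1 = 91,900+8,830 + 16,200+1,700 + 4,760 = 123,390 kg.
Stage 1: m₀ = 123,390 kg, m_f = 123,390 − 91,900 = 31,490 kg; Δv = 268×9.81×ln(3.918) = 2629.1×1.3657 ≈ 3590 m/s.
Stage 2: m₀ = 22,660 kg, m_f = 22,660 − 16,200 = 6,460 kg; Δv = 367×9.81×ln(3.508) = 3600.3×1.2550 ≈ 4518 m/s.
Total Δv = 3590 + 4518 = 8108 m/s.

Δv ≈ 8.11 km/s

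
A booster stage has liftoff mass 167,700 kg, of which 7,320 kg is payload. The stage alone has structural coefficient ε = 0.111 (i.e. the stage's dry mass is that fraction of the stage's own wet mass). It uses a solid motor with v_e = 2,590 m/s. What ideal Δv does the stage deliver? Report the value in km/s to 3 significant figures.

Δv ≈ 4.92 km/s

Stage wet mass = m₀ − payload = 167,700 − 7,320 = 160,380 kg.
Stage dry mass = ε × stage wet mass = 0.111 × 160,380 = 17,802.2 kg.
Burnout mass m_f = stage dry + payload = 17,802.2 + 7,320 = 25,122.2 kg.
Rocket equation: Δv = v_e · ln(167,700/25,122.2) = 2590.0 × ln(6.675) = 2590.0 × 1.8984 ≈ 4917 m/s.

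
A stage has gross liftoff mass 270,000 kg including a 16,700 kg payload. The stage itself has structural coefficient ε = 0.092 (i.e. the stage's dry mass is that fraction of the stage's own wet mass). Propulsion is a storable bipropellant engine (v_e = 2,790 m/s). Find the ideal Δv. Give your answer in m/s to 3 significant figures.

Δv ≈ 5330 m/s

Stage wet mass = m₀ − payload = 270,000 − 16,700 = 253,300 kg.
Stage dry mass = ε × stage wet mass = 0.092 × 253,300 = 23,303.6 kg.
Burnout mass m_f = stage dry + payload = 23,303.6 + 16,700 = 40,003.6 kg.
From the ideal rocket equation, Δv = v_e · ln(270,000/40,003.6) = 2790.0 × ln(6.749) = 2790.0 × 1.9095 ≈ 5327 m/s.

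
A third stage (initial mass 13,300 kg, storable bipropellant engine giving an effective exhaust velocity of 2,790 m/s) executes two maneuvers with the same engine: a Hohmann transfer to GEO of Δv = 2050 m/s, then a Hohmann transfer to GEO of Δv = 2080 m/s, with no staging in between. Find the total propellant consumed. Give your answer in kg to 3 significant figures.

After the first burn: m = 13300 × exp(−2050/2790.0) = 13300 × 0.47962 = 6,378.95 kg.
After the second burn: m = 6,378.95 × exp(−2080/2790.0) = 6,378.95 × 0.47449 = 3,026.75 kg.
Total propellant = m₀ − m_final = 13300 − 3,026.75 = 10,273.25 kg.

total propellant consumed ≈ 10300 kg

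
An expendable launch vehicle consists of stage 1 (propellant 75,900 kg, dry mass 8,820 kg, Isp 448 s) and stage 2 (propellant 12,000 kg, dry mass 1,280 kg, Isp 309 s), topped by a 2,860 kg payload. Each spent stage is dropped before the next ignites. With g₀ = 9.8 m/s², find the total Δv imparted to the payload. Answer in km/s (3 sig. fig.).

Δv ≈ 10.3 km/s

Ignition mass of stage 1 = 75,900+8,820 + 12,000+1,280 + 2,860 = 100,860 kg.
Stage 1: m₀ = 100,860 kg, m_f = 100,860 − 75,900 = 24,960 kg; Δv = 448×9.8×ln(4.041) = 4390.4×1.3965 ≈ 6131 m/s.
Stage 2: m₀ = 16,140 kg, m_f = 16,140 − 12,000 = 4,140 kg; Δv = 309×9.8×ln(3.899) = 3028.2×1.3606 ≈ 4120 m/s.
Total Δv = 6131 + 4120 = 10251 m/s.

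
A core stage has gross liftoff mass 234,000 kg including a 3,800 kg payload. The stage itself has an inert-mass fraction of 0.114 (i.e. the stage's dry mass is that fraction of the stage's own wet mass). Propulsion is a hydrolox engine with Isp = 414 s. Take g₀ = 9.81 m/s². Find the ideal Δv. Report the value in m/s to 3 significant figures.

Δv ≈ 8340 m/s

Stage wet mass = m₀ − payload = 234,000 − 3,800 = 230,200 kg.
Stage dry mass = ε × stage wet mass = 0.114 × 230,200 = 26,242.8 kg.
Burnout mass m_f = stage dry + payload = 26,242.8 + 3,800 = 30,042.8 kg.
v_e = Isp · g₀ = 414 × 9.81 = 4061.3 m/s.
Δv = v_e · ln(234,000/30,042.8) = 4061.3 × ln(7.789) = 4061.3 × 2.0527 ≈ 8337 m/s.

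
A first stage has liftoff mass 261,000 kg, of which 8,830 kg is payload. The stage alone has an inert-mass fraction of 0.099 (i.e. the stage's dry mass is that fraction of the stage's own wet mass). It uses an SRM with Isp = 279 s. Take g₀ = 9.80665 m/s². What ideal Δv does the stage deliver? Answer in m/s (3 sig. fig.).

Δv ≈ 5590 m/s

Stage wet mass = m₀ − payload = 261,000 − 8,830 = 252,170 kg.
Stage dry mass = ε × stage wet mass = 0.099 × 252,170 = 24,964.8 kg.
Burnout mass m_f = stage dry + payload = 24,964.8 + 8,830 = 33,794.8 kg.
v_e = Isp · g₀ = 279 × 9.80665 = 2736.1 m/s.
Using Δv = v_e ln(m₀/m_f): Δv = v_e · ln(261,000/33,794.8) = 2736.1 × ln(7.723) = 2736.1 × 2.0442 ≈ 5593 m/s.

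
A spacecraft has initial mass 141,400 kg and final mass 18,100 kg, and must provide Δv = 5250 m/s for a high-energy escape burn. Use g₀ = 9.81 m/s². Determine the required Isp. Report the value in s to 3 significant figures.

Isp ≈ 260 s

ln(m₀/m_f) = ln(141400/18100) = ln(7.812) = 2.0557.
Rocket equation: v_e = Δv / ln(m₀/m_f) = 5250 / 2.0557 = 2553.9 m/s.
Isp = v_e / g₀ = 2553.9 / 9.81 = 260.3 s.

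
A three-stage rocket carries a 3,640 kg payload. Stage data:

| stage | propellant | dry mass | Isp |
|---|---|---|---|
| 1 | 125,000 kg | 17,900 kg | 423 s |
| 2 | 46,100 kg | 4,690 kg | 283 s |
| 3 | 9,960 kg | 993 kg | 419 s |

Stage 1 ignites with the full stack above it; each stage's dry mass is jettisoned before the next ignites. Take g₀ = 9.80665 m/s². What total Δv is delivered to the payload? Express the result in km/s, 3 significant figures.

Δv ≈ 11.9 km/s

Ignition mass of stage 1 = 125,000+17,900 + 46,100+4,690 + 9,960+993 + 3,640 = 208,283 kg.
Stage 1: m₀ = 208,283 kg, m_f = 208,283 − 125,000 = 83,283 kg; Δv = 423×9.80665×ln(2.501) = 4148.2×0.9167 ≈ 3802 m/s.
Stage 2: m₀ = 65,383 kg, m_f = 65,383 − 46,100 = 19,283 kg; Δv = 283×9.80665×ln(3.391) = 2775.3×1.2210 ≈ 3389 m/s.
Stage 3: m₀ = 14,593 kg, m_f = 14,593 − 9,960 = 4,633 kg; Δv = 419×9.80665×ln(3.15) = 4109.0×1.1473 ≈ 4714 m/s.
Total Δv = 3802 + 3389 + 4714 = 11905 m/s.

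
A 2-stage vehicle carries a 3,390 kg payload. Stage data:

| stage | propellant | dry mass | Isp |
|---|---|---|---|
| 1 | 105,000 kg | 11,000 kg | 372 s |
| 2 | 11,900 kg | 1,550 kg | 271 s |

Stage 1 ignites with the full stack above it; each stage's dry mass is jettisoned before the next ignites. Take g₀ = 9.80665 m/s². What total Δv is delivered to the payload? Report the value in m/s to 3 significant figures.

Ignition mass of stage 1 = 105,000+11,000 + 11,900+1,550 + 3,390 = 132,840 kg.
Stage 1: m₀ = 132,840 kg, m_f = 132,840 − 105,000 = 27,840 kg; Δv = 372×9.80665×ln(4.772) = 3648.1×1.5627 ≈ 5701 m/s.
Stage 2: m₀ = 16,840 kg, m_f = 16,840 − 11,900 = 4,940 kg; Δv = 271×9.80665×ln(3.409) = 2657.6×1.2264 ≈ 3259 m/s.
Total Δv = 5701 + 3259 = 8960 m/s.

Δv ≈ 8960 m/s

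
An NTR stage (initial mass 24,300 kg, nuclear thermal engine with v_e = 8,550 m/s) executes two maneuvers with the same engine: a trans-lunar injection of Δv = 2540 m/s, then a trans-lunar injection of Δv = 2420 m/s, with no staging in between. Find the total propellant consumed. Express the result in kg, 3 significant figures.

total propellant consumed ≈ 10700 kg

After the first burn: m = 24300 × exp(−2540/8550.0) = 24300 × 0.74299 = 18,054.7 kg.
After the second burn: m = 18,054.7 × exp(−2420/8550.0) = 18,054.7 × 0.75349 = 13,604 kg.
Total propellant = m₀ − m_final = 24300 − 13,604 = 10,696 kg.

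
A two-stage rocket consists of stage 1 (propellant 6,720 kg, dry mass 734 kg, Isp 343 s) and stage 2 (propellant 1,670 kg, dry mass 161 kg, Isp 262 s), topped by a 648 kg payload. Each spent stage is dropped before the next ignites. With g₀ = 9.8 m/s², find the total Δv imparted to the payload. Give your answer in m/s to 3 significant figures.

Δv ≈ 6670 m/s

Ignition mass of stage 1 = 6,720+734 + 1,670+161 + 648 = 9,933 kg.
Stage 1: m₀ = 9,933 kg, m_f = 9,933 − 6,720 = 3,213 kg; Δv = 343×9.8×ln(3.092) = 3361.4×1.1287 ≈ 3794 m/s.
Stage 2: m₀ = 2,479 kg, m_f = 2,479 − 1,670 = 809 kg; Δv = 262×9.8×ln(3.064) = 2567.6×1.1198 ≈ 2875 m/s.
Total Δv = 3794 + 2875 = 6669 m/s.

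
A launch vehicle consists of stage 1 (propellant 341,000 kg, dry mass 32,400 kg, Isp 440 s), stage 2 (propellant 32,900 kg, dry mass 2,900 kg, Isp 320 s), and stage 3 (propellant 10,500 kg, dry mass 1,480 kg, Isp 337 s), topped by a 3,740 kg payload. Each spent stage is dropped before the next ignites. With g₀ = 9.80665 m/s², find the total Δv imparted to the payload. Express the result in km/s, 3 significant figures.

Ignition mass of stage 1 = 341,000+32,400 + 32,900+2,900 + 10,500+1,480 + 3,740 = 424,920 kg.
Stage 1: m₀ = 424,920 kg, m_f = 424,920 − 341,000 = 83,920 kg; Δv = 440×9.80665×ln(5.063) = 4314.9×1.6220 ≈ 6999 m/s.
Stage 2: m₀ = 51,520 kg, m_f = 51,520 − 32,900 = 18,620 kg; Δv = 320×9.80665×ln(2.767) = 3138.1×1.0177 ≈ 3194 m/s.
Stage 3: m₀ = 15,720 kg, m_f = 15,720 − 10,500 = 5,220 kg; Δv = 337×9.80665×ln(3.011) = 3304.8×1.1024 ≈ 3643 m/s.
Total Δv = 6999 + 3194 + 3643 = 13836 m/s.

Δv ≈ 13.8 km/s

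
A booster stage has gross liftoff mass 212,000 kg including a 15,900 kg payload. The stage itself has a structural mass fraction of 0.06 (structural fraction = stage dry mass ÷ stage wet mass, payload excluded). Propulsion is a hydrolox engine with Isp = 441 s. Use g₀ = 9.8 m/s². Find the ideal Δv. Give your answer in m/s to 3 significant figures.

Stage wet mass = m₀ − payload = 212,000 − 15,900 = 196,100 kg.
Stage dry mass = ε × stage wet mass = 0.06 × 196,100 = 11,766 kg.
Burnout mass m_f = stage dry + payload = 11,766 + 15,900 = 27,666 kg.
v_e = Isp · g₀ = 441 × 9.8 = 4321.8 m/s.
Using Δv = v_e ln(m₀/m_f): Δv = v_e · ln(212,000/27,666) = 4321.8 × ln(7.663) = 4321.8 × 2.0364 ≈ 8801 m/s.

Δv ≈ 8800 m/s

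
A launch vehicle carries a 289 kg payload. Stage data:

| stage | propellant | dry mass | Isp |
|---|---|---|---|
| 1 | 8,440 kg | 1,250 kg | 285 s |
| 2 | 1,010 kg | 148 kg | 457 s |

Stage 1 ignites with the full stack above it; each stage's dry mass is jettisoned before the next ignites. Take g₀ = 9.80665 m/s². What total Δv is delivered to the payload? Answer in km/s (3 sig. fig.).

Δv ≈ 9.33 km/s

Ignition mass of stage 1 = 8,440+1,250 + 1,010+148 + 289 = 11,137 kg.
Stage 1: m₀ = 11,137 kg, m_f = 11,137 − 8,440 = 2,697 kg; Δv = 285×9.80665×ln(4.129) = 2794.9×1.4181 ≈ 3964 m/s.
Stage 2: m₀ = 1,447 kg, m_f = 1,447 − 1,010 = 437 kg; Δv = 457×9.80665×ln(3.311) = 4481.6×1.1973 ≈ 5366 m/s.
Total Δv = 3964 + 5366 = 9330 m/s.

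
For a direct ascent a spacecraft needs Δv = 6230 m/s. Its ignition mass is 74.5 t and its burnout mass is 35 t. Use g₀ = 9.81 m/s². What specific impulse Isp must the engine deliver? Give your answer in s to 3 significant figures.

ln(m₀/m_f) = ln(74500/35000) = ln(2.129) = 0.7555.
By the Tsiolkovsky rocket equation, v_e = Δv / ln(m₀/m_f) = 6230 / 0.7555 = 8246.7 m/s.
Isp = v_e / g₀ = 8246.7 / 9.81 = 840.6 s.

Isp ≈ 841 s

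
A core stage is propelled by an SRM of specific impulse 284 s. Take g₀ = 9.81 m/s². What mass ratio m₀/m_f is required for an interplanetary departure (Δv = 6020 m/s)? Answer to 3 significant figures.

mass ratio ≈ 8.68

v_e = Isp · g₀ = 284 × 9.81 = 2786.0 m/s.
m₀/m_f = exp(Δv / v_e) = exp(6020 / 2786.0) = exp(2.1608) = 8.6778.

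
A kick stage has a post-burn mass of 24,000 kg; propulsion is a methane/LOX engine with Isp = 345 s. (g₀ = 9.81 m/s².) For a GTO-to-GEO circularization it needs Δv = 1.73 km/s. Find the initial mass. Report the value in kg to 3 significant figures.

initial mass ≈ 40000 kg

v_e = Isp · g₀ = 345 × 9.81 = 3384.5 m/s.
m₀/m_f = exp(Δv / v_e) = exp(1730 / 3384.5) = exp(0.5112) = 1.6672.
m₀ = m_f × 1.6672 = 24,000 × 1.6672 = 40,012.8 kg.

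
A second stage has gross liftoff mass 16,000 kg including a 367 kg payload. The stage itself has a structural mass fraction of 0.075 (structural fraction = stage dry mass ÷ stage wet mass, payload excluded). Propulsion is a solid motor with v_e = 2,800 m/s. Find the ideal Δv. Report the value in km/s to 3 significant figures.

Δv ≈ 6.56 km/s

Stage wet mass = m₀ − payload = 16,000 − 367 = 15,633 kg.
Stage dry mass = ε × stage wet mass = 0.075 × 15,633 = 1,172.48 kg.
Burnout mass m_f = stage dry + payload = 1,172.48 + 367 = 1,539.48 kg.
Rocket equation: Δv = v_e · ln(16,000/1,539.48) = 2800.0 × ln(10.39) = 2800.0 × 2.3411 ≈ 6555 m/s.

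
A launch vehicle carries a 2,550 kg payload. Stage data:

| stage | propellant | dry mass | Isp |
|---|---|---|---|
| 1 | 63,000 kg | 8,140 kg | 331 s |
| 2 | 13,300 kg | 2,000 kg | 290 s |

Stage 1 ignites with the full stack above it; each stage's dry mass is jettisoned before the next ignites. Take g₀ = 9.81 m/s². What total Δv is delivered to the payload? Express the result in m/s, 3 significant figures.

Ignition mass of stage 1 = 63,000+8,140 + 13,300+2,000 + 2,550 = 88,990 kg.
Stage 1: m₀ = 88,990 kg, m_f = 88,990 − 63,000 = 25,990 kg; Δv = 331×9.81×ln(3.424) = 3247.1×1.2308 ≈ 3997 m/s.
Stage 2: m₀ = 17,850 kg, m_f = 17,850 − 13,300 = 4,550 kg; Δv = 290×9.81×ln(3.923) = 2844.9×1.3669 ≈ 3889 m/s.
Total Δv = 3997 + 3889 = 7886 m/s.

Δv ≈ 7890 m/s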